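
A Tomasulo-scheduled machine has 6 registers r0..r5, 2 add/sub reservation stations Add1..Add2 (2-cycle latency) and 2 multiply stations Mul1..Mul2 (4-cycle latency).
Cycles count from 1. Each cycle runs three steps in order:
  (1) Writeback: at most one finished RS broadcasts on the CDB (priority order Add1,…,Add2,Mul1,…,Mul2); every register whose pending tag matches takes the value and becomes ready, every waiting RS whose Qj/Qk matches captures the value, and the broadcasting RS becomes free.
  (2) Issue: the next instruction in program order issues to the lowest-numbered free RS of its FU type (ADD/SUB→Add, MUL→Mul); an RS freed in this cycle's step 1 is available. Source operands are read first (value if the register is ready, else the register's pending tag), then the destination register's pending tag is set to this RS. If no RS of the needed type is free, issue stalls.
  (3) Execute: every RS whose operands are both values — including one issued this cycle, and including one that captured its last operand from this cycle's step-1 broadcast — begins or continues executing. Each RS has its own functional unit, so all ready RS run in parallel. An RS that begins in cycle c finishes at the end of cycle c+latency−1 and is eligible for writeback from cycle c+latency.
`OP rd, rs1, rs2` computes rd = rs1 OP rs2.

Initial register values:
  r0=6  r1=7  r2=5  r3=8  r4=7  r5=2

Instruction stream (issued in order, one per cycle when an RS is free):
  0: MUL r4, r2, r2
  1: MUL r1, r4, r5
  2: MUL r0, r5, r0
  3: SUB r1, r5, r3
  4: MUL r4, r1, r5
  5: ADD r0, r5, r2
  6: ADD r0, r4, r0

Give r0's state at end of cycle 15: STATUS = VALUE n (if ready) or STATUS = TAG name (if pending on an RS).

  c1: issue MUL r4<-Mul1  regs: r0:6,r1:7,r2:5,r3:8,r4:Mul1,r5:2
  c2: issue MUL r1<-Mul2  regs: r0:6,r1:Mul2,r2:5,r3:8,r4:Mul1,r5:2
  c3: stall  regs: r0:6,r1:Mul2,r2:5,r3:8,r4:Mul1,r5:2
  c4: stall  regs: r0:6,r1:Mul2,r2:5,r3:8,r4:Mul1,r5:2
  c5: CDB Mul1=25; issue MUL r0<-Mul1  regs: r0:Mul1,r1:Mul2,r2:5,r3:8,r4:25,r5:2
  c6: issue SUB r1<-Add1  regs: r0:Mul1,r1:Add1,r2:5,r3:8,r4:25,r5:2
  c7: stall  regs: r0:Mul1,r1:Add1,r2:5,r3:8,r4:25,r5:2
  c8: CDB Add1=-6; stall  regs: r0:Mul1,r1:-6,r2:5,r3:8,r4:25,r5:2
  c9: CDB Mul1=12; issue MUL r4<-Mul1  regs: r0:12,r1:-6,r2:5,r3:8,r4:Mul1,r5:2
  c10: CDB Mul2=50; issue ADD r0<-Add1  regs: r0:Add1,r1:-6,r2:5,r3:8,r4:Mul1,r5:2
  c11: issue ADD r0<-Add2  regs: r0:Add2,r1:-6,r2:5,r3:8,r4:Mul1,r5:2
  c12: CDB Add1=7  regs: r0:Add2,r1:-6,r2:5,r3:8,r4:Mul1,r5:2
  c13: CDB Mul1=-12  regs: r0:Add2,r1:-6,r2:5,r3:8,r4:-12,r5:2
  c14: -  regs: r0:Add2,r1:-6,r2:5,r3:8,r4:-12,r5:2
  c15: CDB Add2=-5  regs: r0:-5,r1:-6,r2:5,r3:8,r4:-12,r5:2

STATUS = VALUE -5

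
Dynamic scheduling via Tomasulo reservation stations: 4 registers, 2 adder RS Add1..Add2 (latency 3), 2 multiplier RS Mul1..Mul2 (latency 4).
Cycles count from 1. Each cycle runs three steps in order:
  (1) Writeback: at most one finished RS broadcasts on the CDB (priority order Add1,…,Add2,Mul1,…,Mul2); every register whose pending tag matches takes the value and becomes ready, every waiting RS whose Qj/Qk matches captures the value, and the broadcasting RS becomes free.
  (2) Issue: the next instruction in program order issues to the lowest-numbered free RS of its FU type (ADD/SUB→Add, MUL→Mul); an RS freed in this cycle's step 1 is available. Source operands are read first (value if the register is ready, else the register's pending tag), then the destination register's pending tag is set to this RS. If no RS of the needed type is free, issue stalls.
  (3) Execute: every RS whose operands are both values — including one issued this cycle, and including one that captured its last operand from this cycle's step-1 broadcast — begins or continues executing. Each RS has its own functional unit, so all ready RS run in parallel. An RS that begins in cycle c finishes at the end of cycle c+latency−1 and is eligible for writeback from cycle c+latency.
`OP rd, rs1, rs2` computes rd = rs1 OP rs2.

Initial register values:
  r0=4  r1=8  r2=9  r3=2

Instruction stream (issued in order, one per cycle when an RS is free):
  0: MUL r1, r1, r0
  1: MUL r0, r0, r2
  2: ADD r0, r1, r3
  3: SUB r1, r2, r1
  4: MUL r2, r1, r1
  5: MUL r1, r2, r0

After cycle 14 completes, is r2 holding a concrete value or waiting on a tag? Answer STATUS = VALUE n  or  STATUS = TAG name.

  c1: issue MUL r1<-Mul1  regs: r0:4,r1:Mul1,r2:9,r3:2
  c2: issue MUL r0<-Mul2  regs: r0:Mul2,r1:Mul1,r2:9,r3:2
  c3: issue ADD r0<-Add1  regs: r0:Add1,r1:Mul1,r2:9,r3:2
  c4: issue SUB r1<-Add2  regs: r0:Add1,r1:Add2,r2:9,r3:2
  c5: CDB Mul1=32; issue MUL r2<-Mul1  regs: r0:Add1,r1:Add2,r2:Mul1,r3:2
  c6: CDB Mul2=36; issue MUL r1<-Mul2  regs: r0:Add1,r1:Mul2,r2:Mul1,r3:2
  c7: -  regs: r0:Add1,r1:Mul2,r2:Mul1,r3:2
  c8: CDB Add1=34  regs: r0:34,r1:Mul2,r2:Mul1,r3:2
  c9: CDB Add2=-23  regs: r0:34,r1:Mul2,r2:Mul1,r3:2
  c10: -  regs: r0:34,r1:Mul2,r2:Mul1,r3:2
  c11: -  regs: r0:34,r1:Mul2,r2:Mul1,r3:2
  c12: -  regs: r0:34,r1:Mul2,r2:Mul1,r3:2
  c13: CDB Mul1=529  regs: r0:34,r1:Mul2,r2:529,r3:2
  c14: -  regs: r0:34,r1:Mul2,r2:529,r3:2

STATUS = VALUE 529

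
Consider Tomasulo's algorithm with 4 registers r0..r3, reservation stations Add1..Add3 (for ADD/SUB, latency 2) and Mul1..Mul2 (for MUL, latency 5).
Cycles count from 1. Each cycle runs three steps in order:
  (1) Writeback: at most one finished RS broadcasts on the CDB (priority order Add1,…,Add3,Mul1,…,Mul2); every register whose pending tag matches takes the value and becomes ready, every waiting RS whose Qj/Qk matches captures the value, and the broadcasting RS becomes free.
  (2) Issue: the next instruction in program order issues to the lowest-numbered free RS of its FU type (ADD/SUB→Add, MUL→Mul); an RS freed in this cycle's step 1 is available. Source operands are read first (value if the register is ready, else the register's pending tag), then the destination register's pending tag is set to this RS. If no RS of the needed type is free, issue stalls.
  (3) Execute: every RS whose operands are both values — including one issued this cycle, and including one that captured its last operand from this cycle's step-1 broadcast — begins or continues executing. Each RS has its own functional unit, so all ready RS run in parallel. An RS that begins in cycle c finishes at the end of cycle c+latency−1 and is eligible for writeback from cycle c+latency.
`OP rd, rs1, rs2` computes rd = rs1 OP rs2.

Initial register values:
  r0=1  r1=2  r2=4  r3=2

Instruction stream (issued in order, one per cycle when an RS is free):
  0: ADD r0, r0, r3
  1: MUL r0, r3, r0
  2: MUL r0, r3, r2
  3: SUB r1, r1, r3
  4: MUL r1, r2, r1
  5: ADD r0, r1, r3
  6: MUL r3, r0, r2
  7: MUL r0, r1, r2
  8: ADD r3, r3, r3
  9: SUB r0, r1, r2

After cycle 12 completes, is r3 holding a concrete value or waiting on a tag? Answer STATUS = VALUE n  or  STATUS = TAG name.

STATUS = TAG Mul2

c1: issue ADD r0<-Add1 | r0:Add1,r1:2,r2:4,r3:2
c2: issue MUL r0<-Mul1 | r0:Mul1,r1:2,r2:4,r3:2
c3: CDB Add1=3; issue MUL r0<-Mul2 | r0:Mul2,r1:2,r2:4,r3:2
c4: issue SUB r1<-Add1 | r0:Mul2,r1:Add1,r2:4,r3:2
c5: stall | r0:Mul2,r1:Add1,r2:4,r3:2
c6: CDB Add1=0; stall | r0:Mul2,r1:0,r2:4,r3:2
c7: stall | r0:Mul2,r1:0,r2:4,r3:2
c8: CDB Mul1=6; issue MUL r1<-Mul1 | r0:Mul2,r1:Mul1,r2:4,r3:2
c9: CDB Mul2=8; issue ADD r0<-Add1 | r0:Add1,r1:Mul1,r2:4,r3:2
c10: issue MUL r3<-Mul2 | r0:Add1,r1:Mul1,r2:4,r3:Mul2
c11: stall | r0:Add1,r1:Mul1,r2:4,r3:Mul2
c12: stall | r0:Add1,r1:Mul1,r2:4,r3:Mul2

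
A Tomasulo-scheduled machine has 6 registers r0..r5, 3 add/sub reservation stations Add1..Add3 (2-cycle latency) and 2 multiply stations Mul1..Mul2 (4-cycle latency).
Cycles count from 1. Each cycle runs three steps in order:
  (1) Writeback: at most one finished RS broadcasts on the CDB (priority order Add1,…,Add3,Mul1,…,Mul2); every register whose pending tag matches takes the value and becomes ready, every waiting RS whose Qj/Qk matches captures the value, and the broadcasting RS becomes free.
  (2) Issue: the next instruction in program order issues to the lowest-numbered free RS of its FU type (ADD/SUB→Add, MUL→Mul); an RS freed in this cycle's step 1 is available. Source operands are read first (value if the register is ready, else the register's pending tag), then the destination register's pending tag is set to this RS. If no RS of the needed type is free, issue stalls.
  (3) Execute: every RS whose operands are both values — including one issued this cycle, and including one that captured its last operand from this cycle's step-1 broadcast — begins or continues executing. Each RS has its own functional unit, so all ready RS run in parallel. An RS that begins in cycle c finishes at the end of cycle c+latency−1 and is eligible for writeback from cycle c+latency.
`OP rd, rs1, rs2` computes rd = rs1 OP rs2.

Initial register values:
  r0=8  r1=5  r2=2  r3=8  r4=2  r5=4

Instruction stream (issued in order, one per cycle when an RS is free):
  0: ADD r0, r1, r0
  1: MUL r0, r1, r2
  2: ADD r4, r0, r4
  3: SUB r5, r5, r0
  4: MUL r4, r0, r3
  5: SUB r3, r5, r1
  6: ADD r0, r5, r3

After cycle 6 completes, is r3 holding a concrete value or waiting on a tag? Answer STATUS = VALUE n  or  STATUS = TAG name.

c1: issue ADD r0<-Add1 | r0:Add1,r1:5,r2:2,r3:8,r4:2,r5:4
c2: issue MUL r0<-Mul1 | r0:Mul1,r1:5,r2:2,r3:8,r4:2,r5:4
c3: CDB Add1=13; issue ADD r4<-Add1 | r0:Mul1,r1:5,r2:2,r3:8,r4:Add1,r5:4
c4: issue SUB r5<-Add2 | r0:Mul1,r1:5,r2:2,r3:8,r4:Add1,r5:Add2
c5: issue MUL r4<-Mul2 | r0:Mul1,r1:5,r2:2,r3:8,r4:Mul2,r5:Add2
c6: CDB Mul1=10; issue SUB r3<-Add3 | r0:10,r1:5,r2:2,r3:Add3,r4:Mul2,r5:Add2

STATUS = TAG Add3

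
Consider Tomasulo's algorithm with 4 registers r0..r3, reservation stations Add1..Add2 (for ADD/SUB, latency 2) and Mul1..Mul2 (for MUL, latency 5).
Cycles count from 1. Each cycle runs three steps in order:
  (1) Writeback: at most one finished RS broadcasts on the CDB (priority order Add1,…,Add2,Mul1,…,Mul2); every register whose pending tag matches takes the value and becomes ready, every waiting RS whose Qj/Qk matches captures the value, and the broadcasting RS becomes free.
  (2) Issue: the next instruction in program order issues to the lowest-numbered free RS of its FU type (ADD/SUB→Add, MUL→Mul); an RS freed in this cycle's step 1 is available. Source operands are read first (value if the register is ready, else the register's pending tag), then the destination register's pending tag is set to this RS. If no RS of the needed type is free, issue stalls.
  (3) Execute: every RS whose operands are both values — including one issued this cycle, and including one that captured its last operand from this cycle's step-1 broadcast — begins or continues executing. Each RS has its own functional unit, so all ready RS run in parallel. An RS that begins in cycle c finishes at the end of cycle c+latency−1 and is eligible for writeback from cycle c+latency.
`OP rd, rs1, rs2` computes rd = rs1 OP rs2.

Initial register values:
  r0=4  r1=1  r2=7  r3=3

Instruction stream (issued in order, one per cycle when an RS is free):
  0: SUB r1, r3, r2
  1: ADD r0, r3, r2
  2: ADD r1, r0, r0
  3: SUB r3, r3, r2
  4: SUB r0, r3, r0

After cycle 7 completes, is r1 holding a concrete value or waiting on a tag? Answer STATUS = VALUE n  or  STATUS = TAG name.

STATUS = VALUE 20

c1: issue SUB r1<-Add1 | r0:4,r1:Add1,r2:7,r3:3
c2: issue ADD r0<-Add2 | r0:Add2,r1:Add1,r2:7,r3:3
c3: CDB Add1=-4; issue ADD r1<-Add1 | r0:Add2,r1:Add1,r2:7,r3:3
c4: CDB Add2=10; issue SUB r3<-Add2 | r0:10,r1:Add1,r2:7,r3:Add2
c5: stall | r0:10,r1:Add1,r2:7,r3:Add2
c6: CDB Add1=20; issue SUB r0<-Add1 | r0:Add1,r1:20,r2:7,r3:Add2
c7: CDB Add2=-4 | r0:Add1,r1:20,r2:7,r3:-4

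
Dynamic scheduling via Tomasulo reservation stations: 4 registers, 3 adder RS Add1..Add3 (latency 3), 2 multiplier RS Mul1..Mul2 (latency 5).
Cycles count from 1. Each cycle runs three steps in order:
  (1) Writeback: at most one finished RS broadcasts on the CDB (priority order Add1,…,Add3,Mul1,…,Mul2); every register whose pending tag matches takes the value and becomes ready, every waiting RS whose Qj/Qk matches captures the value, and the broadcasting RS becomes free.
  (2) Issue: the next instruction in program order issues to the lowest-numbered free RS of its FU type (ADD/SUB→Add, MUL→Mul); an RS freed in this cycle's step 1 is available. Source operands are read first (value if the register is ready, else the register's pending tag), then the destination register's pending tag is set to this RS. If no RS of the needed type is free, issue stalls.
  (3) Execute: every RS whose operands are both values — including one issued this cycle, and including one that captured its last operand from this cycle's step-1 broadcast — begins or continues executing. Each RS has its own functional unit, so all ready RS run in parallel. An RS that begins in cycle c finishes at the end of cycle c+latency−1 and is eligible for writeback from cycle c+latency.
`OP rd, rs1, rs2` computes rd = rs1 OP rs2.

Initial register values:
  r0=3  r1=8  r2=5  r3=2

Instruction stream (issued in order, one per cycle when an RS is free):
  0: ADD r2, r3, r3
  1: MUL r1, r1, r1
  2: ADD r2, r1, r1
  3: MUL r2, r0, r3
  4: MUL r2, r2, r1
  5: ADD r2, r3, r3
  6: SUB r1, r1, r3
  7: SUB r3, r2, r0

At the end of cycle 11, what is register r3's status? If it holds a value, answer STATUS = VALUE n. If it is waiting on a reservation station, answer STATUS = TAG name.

  c1: issue ADD r2<-Add1  regs: r0:3,r1:8,r2:Add1,r3:2
  c2: issue MUL r1<-Mul1  regs: r0:3,r1:Mul1,r2:Add1,r3:2
  c3: issue ADD r2<-Add2  regs: r0:3,r1:Mul1,r2:Add2,r3:2
  c4: CDB Add1=4; issue MUL r2<-Mul2  regs: r0:3,r1:Mul1,r2:Mul2,r3:2
  c5: stall  regs: r0:3,r1:Mul1,r2:Mul2,r3:2
  c6: stall  regs: r0:3,r1:Mul1,r2:Mul2,r3:2
  c7: CDB Mul1=64; issue MUL r2<-Mul1  regs: r0:3,r1:64,r2:Mul1,r3:2
  c8: issue ADD r2<-Add1  regs: r0:3,r1:64,r2:Add1,r3:2
  c9: CDB Mul2=6; issue SUB r1<-Add3  regs: r0:3,r1:Add3,r2:Add1,r3:2
  c10: CDB Add2=128; issue SUB r3<-Add2  regs: r0:3,r1:Add3,r2:Add1,r3:Add2
  c11: CDB Add1=4  regs: r0:3,r1:Add3,r2:4,r3:Add2

STATUS = TAG Add2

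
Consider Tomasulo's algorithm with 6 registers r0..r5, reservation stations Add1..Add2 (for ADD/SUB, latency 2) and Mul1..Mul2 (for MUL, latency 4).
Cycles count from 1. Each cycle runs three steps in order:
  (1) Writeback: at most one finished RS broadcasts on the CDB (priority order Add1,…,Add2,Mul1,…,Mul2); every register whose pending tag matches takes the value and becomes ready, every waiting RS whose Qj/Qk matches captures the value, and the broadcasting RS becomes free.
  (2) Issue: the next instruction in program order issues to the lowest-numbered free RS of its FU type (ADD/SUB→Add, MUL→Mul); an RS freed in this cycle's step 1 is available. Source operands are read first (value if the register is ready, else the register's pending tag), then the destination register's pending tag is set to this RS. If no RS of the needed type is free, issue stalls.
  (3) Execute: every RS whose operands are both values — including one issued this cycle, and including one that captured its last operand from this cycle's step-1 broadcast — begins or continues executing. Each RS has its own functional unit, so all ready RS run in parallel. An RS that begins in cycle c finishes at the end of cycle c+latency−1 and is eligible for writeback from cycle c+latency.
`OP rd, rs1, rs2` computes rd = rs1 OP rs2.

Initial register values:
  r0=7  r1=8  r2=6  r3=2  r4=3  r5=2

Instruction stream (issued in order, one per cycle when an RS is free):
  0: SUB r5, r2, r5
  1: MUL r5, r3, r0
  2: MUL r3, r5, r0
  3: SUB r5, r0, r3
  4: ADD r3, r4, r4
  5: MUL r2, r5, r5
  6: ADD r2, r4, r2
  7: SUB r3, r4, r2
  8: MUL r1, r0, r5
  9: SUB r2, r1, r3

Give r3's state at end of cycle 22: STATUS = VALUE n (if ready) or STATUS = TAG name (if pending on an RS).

STATUS = VALUE -8281

c1: issue SUB r5<-Add1 | r0:7,r1:8,r2:6,r3:2,r4:3,r5:Add1
c2: issue MUL r5<-Mul1 | r0:7,r1:8,r2:6,r3:2,r4:3,r5:Mul1
c3: CDB Add1=4; issue MUL r3<-Mul2 | r0:7,r1:8,r2:6,r3:Mul2,r4:3,r5:Mul1
c4: issue SUB r5<-Add1 | r0:7,r1:8,r2:6,r3:Mul2,r4:3,r5:Add1
c5: issue ADD r3<-Add2 | r0:7,r1:8,r2:6,r3:Add2,r4:3,r5:Add1
c6: CDB Mul1=14; issue MUL r2<-Mul1 | r0:7,r1:8,r2:Mul1,r3:Add2,r4:3,r5:Add1
c7: CDB Add2=6; issue ADD r2<-Add2 | r0:7,r1:8,r2:Add2,r3:6,r4:3,r5:Add1
c8: stall | r0:7,r1:8,r2:Add2,r3:6,r4:3,r5:Add1
c9: stall | r0:7,r1:8,r2:Add2,r3:6,r4:3,r5:Add1
c10: CDB Mul2=98; stall | r0:7,r1:8,r2:Add2,r3:6,r4:3,r5:Add1
c11: stall | r0:7,r1:8,r2:Add2,r3:6,r4:3,r5:Add1
c12: CDB Add1=-91; issue SUB r3<-Add1 | r0:7,r1:8,r2:Add2,r3:Add1,r4:3,r5:-91
c13: issue MUL r1<-Mul2 | r0:7,r1:Mul2,r2:Add2,r3:Add1,r4:3,r5:-91
c14: stall | r0:7,r1:Mul2,r2:Add2,r3:Add1,r4:3,r5:-91
c15: stall | r0:7,r1:Mul2,r2:Add2,r3:Add1,r4:3,r5:-91
c16: CDB Mul1=8281; stall | r0:7,r1:Mul2,r2:Add2,r3:Add1,r4:3,r5:-91
c17: CDB Mul2=-637; stall | r0:7,r1:-637,r2:Add2,r3:Add1,r4:3,r5:-91
c18: CDB Add2=8284; issue SUB r2<-Add2 | r0:7,r1:-637,r2:Add2,r3:Add1,r4:3,r5:-91
c19: - | r0:7,r1:-637,r2:Add2,r3:Add1,r4:3,r5:-91
c20: CDB Add1=-8281 | r0:7,r1:-637,r2:Add2,r3:-8281,r4:3,r5:-91
c21: - | r0:7,r1:-637,r2:Add2,r3:-8281,r4:3,r5:-91
c22: CDB Add2=7644 | r0:7,r1:-637,r2:7644,r3:-8281,r4:3,r5:-91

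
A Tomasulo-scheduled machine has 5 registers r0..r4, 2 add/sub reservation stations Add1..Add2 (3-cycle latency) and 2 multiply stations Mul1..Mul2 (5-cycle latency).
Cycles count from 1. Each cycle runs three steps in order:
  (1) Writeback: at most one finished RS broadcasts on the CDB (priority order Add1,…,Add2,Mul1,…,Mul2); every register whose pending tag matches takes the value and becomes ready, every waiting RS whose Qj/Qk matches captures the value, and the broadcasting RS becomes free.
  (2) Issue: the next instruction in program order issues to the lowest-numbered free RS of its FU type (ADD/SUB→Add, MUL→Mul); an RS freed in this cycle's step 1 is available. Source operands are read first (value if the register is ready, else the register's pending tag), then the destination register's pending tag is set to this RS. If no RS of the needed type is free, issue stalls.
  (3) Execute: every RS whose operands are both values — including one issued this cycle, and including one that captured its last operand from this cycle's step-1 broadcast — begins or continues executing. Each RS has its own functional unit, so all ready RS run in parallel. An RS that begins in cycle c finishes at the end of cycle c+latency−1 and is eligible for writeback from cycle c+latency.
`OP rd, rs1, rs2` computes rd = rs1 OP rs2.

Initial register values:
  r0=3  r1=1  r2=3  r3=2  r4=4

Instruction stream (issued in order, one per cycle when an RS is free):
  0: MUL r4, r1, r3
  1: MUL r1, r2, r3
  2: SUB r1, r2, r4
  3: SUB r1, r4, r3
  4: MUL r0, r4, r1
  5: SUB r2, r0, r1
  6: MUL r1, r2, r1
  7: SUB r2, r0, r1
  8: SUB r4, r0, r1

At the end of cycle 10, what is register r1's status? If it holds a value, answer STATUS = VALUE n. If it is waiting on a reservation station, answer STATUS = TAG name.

STATUS = TAG Mul2

c1: issue MUL r4<-Mul1 | r0:3,r1:1,r2:3,r3:2,r4:Mul1
c2: issue MUL r1<-Mul2 | r0:3,r1:Mul2,r2:3,r3:2,r4:Mul1
c3: issue SUB r1<-Add1 | r0:3,r1:Add1,r2:3,r3:2,r4:Mul1
c4: issue SUB r1<-Add2 | r0:3,r1:Add2,r2:3,r3:2,r4:Mul1
c5: stall | r0:3,r1:Add2,r2:3,r3:2,r4:Mul1
c6: CDB Mul1=2; issue MUL r0<-Mul1 | r0:Mul1,r1:Add2,r2:3,r3:2,r4:2
c7: CDB Mul2=6; stall | r0:Mul1,r1:Add2,r2:3,r3:2,r4:2
c8: stall | r0:Mul1,r1:Add2,r2:3,r3:2,r4:2
c9: CDB Add1=1; issue SUB r2<-Add1 | r0:Mul1,r1:Add2,r2:Add1,r3:2,r4:2
c10: CDB Add2=0; issue MUL r1<-Mul2 | r0:Mul1,r1:Mul2,r2:Add1,r3:2,r4:2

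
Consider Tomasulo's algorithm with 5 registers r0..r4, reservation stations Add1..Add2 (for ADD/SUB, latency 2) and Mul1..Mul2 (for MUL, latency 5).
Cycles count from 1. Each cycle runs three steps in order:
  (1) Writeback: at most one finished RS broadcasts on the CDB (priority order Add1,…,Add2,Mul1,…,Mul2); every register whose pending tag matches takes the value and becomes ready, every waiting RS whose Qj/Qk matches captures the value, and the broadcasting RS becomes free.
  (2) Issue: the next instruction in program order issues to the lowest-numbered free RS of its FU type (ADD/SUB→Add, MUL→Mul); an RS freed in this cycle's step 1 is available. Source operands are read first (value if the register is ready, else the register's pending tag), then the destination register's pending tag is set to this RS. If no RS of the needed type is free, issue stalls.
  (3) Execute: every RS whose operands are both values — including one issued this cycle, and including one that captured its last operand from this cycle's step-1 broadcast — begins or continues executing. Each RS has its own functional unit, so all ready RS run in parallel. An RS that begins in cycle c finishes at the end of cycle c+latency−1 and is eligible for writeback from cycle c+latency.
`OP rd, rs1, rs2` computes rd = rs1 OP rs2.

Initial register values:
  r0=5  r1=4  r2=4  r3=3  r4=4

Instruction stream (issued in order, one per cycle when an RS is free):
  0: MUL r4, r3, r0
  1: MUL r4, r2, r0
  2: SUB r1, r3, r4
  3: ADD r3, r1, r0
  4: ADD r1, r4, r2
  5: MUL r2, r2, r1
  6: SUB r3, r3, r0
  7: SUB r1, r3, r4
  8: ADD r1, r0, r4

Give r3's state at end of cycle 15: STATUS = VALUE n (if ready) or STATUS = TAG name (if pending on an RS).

  c1: issue MUL r4<-Mul1  regs: r0:5,r1:4,r2:4,r3:3,r4:Mul1
  c2: issue MUL r4<-Mul2  regs: r0:5,r1:4,r2:4,r3:3,r4:Mul2
  c3: issue SUB r1<-Add1  regs: r0:5,r1:Add1,r2:4,r3:3,r4:Mul2
  c4: issue ADD r3<-Add2  regs: r0:5,r1:Add1,r2:4,r3:Add2,r4:Mul2
  c5: stall  regs: r0:5,r1:Add1,r2:4,r3:Add2,r4:Mul2
  c6: CDB Mul1=15; stall  regs: r0:5,r1:Add1,r2:4,r3:Add2,r4:Mul2
  c7: CDB Mul2=20; stall  regs: r0:5,r1:Add1,r2:4,r3:Add2,r4:20
  c8: stall  regs: r0:5,r1:Add1,r2:4,r3:Add2,r4:20
  c9: CDB Add1=-17; issue ADD r1<-Add1  regs: r0:5,r1:Add1,r2:4,r3:Add2,r4:20
  c10: issue MUL r2<-Mul1  regs: r0:5,r1:Add1,r2:Mul1,r3:Add2,r4:20
  c11: CDB Add1=24; issue SUB r3<-Add1  regs: r0:5,r1:24,r2:Mul1,r3:Add1,r4:20
  c12: CDB Add2=-12; issue SUB r1<-Add2  regs: r0:5,r1:Add2,r2:Mul1,r3:Add1,r4:20
  c13: stall  regs: r0:5,r1:Add2,r2:Mul1,r3:Add1,r4:20
  c14: CDB Add1=-17; issue ADD r1<-Add1  regs: r0:5,r1:Add1,r2:Mul1,r3:-17,r4:20
  c15: -  regs: r0:5,r1:Add1,r2:Mul1,r3:-17,r4:20

STATUS = VALUE -17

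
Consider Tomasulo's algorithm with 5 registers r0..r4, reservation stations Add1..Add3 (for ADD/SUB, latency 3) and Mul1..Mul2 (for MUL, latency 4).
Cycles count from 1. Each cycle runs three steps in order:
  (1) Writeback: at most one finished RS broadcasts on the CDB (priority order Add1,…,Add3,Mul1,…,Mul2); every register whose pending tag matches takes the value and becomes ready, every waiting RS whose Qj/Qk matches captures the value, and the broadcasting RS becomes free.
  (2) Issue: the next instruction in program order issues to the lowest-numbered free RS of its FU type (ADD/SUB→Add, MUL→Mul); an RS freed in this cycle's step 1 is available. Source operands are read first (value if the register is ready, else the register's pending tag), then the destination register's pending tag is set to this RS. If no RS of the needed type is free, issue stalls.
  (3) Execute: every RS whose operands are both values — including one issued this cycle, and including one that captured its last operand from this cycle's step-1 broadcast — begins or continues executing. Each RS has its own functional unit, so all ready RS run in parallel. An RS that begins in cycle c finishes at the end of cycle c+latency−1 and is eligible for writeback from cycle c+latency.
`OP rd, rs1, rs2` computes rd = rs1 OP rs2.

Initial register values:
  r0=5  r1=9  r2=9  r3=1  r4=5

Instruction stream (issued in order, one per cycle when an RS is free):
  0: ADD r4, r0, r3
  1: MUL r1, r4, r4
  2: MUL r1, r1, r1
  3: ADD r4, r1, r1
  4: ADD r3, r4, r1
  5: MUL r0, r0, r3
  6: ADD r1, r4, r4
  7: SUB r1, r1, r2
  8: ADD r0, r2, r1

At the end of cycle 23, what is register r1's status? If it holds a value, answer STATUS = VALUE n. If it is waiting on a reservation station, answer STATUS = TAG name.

STATUS = VALUE 5175

c1: issue ADD r4<-Add1 | r0:5,r1:9,r2:9,r3:1,r4:Add1
c2: issue MUL r1<-Mul1 | r0:5,r1:Mul1,r2:9,r3:1,r4:Add1
c3: issue MUL r1<-Mul2 | r0:5,r1:Mul2,r2:9,r3:1,r4:Add1
c4: CDB Add1=6; issue ADD r4<-Add1 | r0:5,r1:Mul2,r2:9,r3:1,r4:Add1
c5: issue ADD r3<-Add2 | r0:5,r1:Mul2,r2:9,r3:Add2,r4:Add1
c6: stall | r0:5,r1:Mul2,r2:9,r3:Add2,r4:Add1
c7: stall | r0:5,r1:Mul2,r2:9,r3:Add2,r4:Add1
c8: CDB Mul1=36; issue MUL r0<-Mul1 | r0:Mul1,r1:Mul2,r2:9,r3:Add2,r4:Add1
c9: issue ADD r1<-Add3 | r0:Mul1,r1:Add3,r2:9,r3:Add2,r4:Add1
c10: stall | r0:Mul1,r1:Add3,r2:9,r3:Add2,r4:Add1
c11: stall | r0:Mul1,r1:Add3,r2:9,r3:Add2,r4:Add1
c12: CDB Mul2=1296; stall | r0:Mul1,r1:Add3,r2:9,r3:Add2,r4:Add1
c13: stall | r0:Mul1,r1:Add3,r2:9,r3:Add2,r4:Add1
c14: stall | r0:Mul1,r1:Add3,r2:9,r3:Add2,r4:Add1
c15: CDB Add1=2592; issue SUB r1<-Add1 | r0:Mul1,r1:Add1,r2:9,r3:Add2,r4:2592
c16: stall | r0:Mul1,r1:Add1,r2:9,r3:Add2,r4:2592
c17: stall | r0:Mul1,r1:Add1,r2:9,r3:Add2,r4:2592
c18: CDB Add2=3888; issue ADD r0<-Add2 | r0:Add2,r1:Add1,r2:9,r3:3888,r4:2592
c19: CDB Add3=5184 | r0:Add2,r1:Add1,r2:9,r3:3888,r4:2592
c20: - | r0:Add2,r1:Add1,r2:9,r3:3888,r4:2592
c21: - | r0:Add2,r1:Add1,r2:9,r3:3888,r4:2592
c22: CDB Add1=5175 | r0:Add2,r1:5175,r2:9,r3:3888,r4:2592
c23: CDB Mul1=19440 | r0:Add2,r1:5175,r2:9,r3:3888,r4:2592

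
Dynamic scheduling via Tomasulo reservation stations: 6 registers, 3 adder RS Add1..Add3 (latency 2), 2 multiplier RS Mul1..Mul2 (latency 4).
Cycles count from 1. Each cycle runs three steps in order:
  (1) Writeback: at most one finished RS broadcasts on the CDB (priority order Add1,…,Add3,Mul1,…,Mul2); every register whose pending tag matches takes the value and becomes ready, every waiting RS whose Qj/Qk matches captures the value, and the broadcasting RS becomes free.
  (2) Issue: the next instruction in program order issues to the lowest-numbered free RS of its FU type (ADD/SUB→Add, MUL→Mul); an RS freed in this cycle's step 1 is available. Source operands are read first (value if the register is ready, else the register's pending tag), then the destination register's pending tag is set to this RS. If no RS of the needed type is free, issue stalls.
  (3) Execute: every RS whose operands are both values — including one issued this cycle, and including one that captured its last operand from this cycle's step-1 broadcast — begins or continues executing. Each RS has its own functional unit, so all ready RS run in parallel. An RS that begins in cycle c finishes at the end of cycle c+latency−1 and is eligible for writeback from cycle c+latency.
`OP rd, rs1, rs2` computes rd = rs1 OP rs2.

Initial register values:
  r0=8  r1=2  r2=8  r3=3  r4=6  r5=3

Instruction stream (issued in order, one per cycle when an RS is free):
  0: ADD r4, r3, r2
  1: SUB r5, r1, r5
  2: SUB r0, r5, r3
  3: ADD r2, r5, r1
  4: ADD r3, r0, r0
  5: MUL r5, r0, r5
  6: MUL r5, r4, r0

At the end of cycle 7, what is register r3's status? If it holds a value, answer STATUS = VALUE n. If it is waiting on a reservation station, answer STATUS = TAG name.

c1: issue ADD r4<-Add1 | r0:8,r1:2,r2:8,r3:3,r4:Add1,r5:3
c2: issue SUB r5<-Add2 | r0:8,r1:2,r2:8,r3:3,r4:Add1,r5:Add2
c3: CDB Add1=11; issue SUB r0<-Add1 | r0:Add1,r1:2,r2:8,r3:3,r4:11,r5:Add2
c4: CDB Add2=-1; issue ADD r2<-Add2 | r0:Add1,r1:2,r2:Add2,r3:3,r4:11,r5:-1
c5: issue ADD r3<-Add3 | r0:Add1,r1:2,r2:Add2,r3:Add3,r4:11,r5:-1
c6: CDB Add1=-4; issue MUL r5<-Mul1 | r0:-4,r1:2,r2:Add2,r3:Add3,r4:11,r5:Mul1
c7: CDB Add2=1; issue MUL r5<-Mul2 | r0:-4,r1:2,r2:1,r3:Add3,r4:11,r5:Mul2

STATUS = TAG Add3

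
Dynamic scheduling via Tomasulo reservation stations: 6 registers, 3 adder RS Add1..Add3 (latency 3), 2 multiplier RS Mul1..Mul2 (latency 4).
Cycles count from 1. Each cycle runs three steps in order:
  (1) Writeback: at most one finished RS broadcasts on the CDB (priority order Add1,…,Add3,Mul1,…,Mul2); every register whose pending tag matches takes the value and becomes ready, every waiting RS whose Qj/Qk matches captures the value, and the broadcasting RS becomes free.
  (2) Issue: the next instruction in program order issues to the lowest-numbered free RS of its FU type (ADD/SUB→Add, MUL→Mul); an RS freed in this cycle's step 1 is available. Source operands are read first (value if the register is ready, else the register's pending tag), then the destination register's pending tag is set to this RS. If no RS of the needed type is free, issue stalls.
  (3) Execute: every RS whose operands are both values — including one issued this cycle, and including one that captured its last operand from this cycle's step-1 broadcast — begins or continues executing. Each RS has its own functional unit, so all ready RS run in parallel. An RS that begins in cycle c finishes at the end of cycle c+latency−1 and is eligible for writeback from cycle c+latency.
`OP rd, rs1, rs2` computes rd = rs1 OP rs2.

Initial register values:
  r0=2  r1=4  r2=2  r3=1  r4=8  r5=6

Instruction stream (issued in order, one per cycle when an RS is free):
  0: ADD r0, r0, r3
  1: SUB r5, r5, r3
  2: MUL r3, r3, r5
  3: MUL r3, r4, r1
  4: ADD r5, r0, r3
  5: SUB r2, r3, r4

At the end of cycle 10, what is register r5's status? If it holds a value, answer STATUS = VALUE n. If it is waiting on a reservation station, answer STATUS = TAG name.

  c1: issue ADD r0<-Add1  regs: r0:Add1,r1:4,r2:2,r3:1,r4:8,r5:6
  c2: issue SUB r5<-Add2  regs: r0:Add1,r1:4,r2:2,r3:1,r4:8,r5:Add2
  c3: issue MUL r3<-Mul1  regs: r0:Add1,r1:4,r2:2,r3:Mul1,r4:8,r5:Add2
  c4: CDB Add1=3; issue MUL r3<-Mul2  regs: r0:3,r1:4,r2:2,r3:Mul2,r4:8,r5:Add2
  c5: CDB Add2=5; issue ADD r5<-Add1  regs: r0:3,r1:4,r2:2,r3:Mul2,r4:8,r5:Add1
  c6: issue SUB r2<-Add2  regs: r0:3,r1:4,r2:Add2,r3:Mul2,r4:8,r5:Add1
  c7: -  regs: r0:3,r1:4,r2:Add2,r3:Mul2,r4:8,r5:Add1
  c8: CDB Mul2=32  regs: r0:3,r1:4,r2:Add2,r3:32,r4:8,r5:Add1
  c9: CDB Mul1=5  regs: r0:3,r1:4,r2:Add2,r3:32,r4:8,r5:Add1
  c10: -  regs: r0:3,r1:4,r2:Add2,r3:32,r4:8,r5:Add1

STATUS = TAG Add1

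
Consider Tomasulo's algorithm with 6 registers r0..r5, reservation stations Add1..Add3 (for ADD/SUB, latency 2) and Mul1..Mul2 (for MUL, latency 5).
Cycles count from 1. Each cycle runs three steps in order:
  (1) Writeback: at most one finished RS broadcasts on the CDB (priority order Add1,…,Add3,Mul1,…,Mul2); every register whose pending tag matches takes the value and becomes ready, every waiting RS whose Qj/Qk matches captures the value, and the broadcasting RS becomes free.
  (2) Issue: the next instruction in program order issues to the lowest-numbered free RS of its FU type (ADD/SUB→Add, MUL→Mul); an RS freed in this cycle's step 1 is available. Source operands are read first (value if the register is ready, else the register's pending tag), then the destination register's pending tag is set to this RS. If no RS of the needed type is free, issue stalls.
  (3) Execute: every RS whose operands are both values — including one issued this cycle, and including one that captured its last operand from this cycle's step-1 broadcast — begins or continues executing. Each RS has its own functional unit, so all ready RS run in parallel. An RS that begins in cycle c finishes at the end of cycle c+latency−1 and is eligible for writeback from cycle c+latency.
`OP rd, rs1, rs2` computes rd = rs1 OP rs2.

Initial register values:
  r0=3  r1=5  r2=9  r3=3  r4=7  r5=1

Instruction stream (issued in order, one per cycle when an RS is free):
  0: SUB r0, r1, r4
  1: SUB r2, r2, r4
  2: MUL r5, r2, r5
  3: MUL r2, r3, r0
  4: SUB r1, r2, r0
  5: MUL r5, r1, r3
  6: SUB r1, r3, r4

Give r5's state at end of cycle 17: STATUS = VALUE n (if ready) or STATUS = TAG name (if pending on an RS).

STATUS = VALUE -12

cycle 1: issue SUB r0<-Add1 // r0:Add1,r1:5,r2:9,r3:3,r4:7,r5:1
cycle 2: issue SUB r2<-Add2 // r0:Add1,r1:5,r2:Add2,r3:3,r4:7,r5:1
cycle 3: CDB Add1=-2; issue MUL r5<-Mul1 // r0:-2,r1:5,r2:Add2,r3:3,r4:7,r5:Mul1
cycle 4: CDB Add2=2; issue MUL r2<-Mul2 // r0:-2,r1:5,r2:Mul2,r3:3,r4:7,r5:Mul1
cycle 5: issue SUB r1<-Add1 // r0:-2,r1:Add1,r2:Mul2,r3:3,r4:7,r5:Mul1
cycle 6: stall // r0:-2,r1:Add1,r2:Mul2,r3:3,r4:7,r5:Mul1
cycle 7: stall // r0:-2,r1:Add1,r2:Mul2,r3:3,r4:7,r5:Mul1
cycle 8: stall // r0:-2,r1:Add1,r2:Mul2,r3:3,r4:7,r5:Mul1
cycle 9: CDB Mul1=2; issue MUL r5<-Mul1 // r0:-2,r1:Add1,r2:Mul2,r3:3,r4:7,r5:Mul1
cycle 10: CDB Mul2=-6; issue SUB r1<-Add2 // r0:-2,r1:Add2,r2:-6,r3:3,r4:7,r5:Mul1
cycle 11: - // r0:-2,r1:Add2,r2:-6,r3:3,r4:7,r5:Mul1
cycle 12: CDB Add1=-4 // r0:-2,r1:Add2,r2:-6,r3:3,r4:7,r5:Mul1
cycle 13: CDB Add2=-4 // r0:-2,r1:-4,r2:-6,r3:3,r4:7,r5:Mul1
cycle 14: - // r0:-2,r1:-4,r2:-6,r3:3,r4:7,r5:Mul1
cycle 15: - // r0:-2,r1:-4,r2:-6,r3:3,r4:7,r5:Mul1
cycle 16: - // r0:-2,r1:-4,r2:-6,r3:3,r4:7,r5:Mul1
cycle 17: CDB Mul1=-12 // r0:-2,r1:-4,r2:-6,r3:3,r4:7,r5:-12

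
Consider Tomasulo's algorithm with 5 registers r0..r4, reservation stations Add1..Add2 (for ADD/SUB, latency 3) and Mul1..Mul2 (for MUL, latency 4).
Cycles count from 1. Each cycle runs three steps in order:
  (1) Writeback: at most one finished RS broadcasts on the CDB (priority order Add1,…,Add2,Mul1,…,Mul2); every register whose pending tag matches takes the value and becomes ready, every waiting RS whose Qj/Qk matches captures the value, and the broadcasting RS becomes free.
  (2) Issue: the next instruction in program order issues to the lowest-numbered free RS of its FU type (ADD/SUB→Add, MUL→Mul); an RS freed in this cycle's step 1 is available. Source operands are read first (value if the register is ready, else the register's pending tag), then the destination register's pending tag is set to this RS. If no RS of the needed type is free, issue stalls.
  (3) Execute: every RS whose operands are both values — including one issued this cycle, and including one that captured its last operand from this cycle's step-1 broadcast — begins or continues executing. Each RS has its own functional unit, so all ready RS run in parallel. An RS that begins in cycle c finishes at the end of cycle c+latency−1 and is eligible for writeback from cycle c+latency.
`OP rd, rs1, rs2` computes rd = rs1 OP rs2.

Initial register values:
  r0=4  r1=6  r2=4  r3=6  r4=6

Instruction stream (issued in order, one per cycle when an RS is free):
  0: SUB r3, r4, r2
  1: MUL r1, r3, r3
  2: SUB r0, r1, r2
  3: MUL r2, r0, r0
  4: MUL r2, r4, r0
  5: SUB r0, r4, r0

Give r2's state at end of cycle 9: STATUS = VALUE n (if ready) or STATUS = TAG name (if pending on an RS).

STATUS = TAG Mul1

  c1: issue SUB r3<-Add1  regs: r0:4,r1:6,r2:4,r3:Add1,r4:6
  c2: issue MUL r1<-Mul1  regs: r0:4,r1:Mul1,r2:4,r3:Add1,r4:6
  c3: issue SUB r0<-Add2  regs: r0:Add2,r1:Mul1,r2:4,r3:Add1,r4:6
  c4: CDB Add1=2; issue MUL r2<-Mul2  regs: r0:Add2,r1:Mul1,r2:Mul2,r3:2,r4:6
  c5: stall  regs: r0:Add2,r1:Mul1,r2:Mul2,r3:2,r4:6
  c6: stall  regs: r0:Add2,r1:Mul1,r2:Mul2,r3:2,r4:6
  c7: stall  regs: r0:Add2,r1:Mul1,r2:Mul2,r3:2,r4:6
  c8: CDB Mul1=4; issue MUL r2<-Mul1  regs: r0:Add2,r1:4,r2:Mul1,r3:2,r4:6
  c9: issue SUB r0<-Add1  regs: r0:Add1,r1:4,r2:Mul1,r3:2,r4:6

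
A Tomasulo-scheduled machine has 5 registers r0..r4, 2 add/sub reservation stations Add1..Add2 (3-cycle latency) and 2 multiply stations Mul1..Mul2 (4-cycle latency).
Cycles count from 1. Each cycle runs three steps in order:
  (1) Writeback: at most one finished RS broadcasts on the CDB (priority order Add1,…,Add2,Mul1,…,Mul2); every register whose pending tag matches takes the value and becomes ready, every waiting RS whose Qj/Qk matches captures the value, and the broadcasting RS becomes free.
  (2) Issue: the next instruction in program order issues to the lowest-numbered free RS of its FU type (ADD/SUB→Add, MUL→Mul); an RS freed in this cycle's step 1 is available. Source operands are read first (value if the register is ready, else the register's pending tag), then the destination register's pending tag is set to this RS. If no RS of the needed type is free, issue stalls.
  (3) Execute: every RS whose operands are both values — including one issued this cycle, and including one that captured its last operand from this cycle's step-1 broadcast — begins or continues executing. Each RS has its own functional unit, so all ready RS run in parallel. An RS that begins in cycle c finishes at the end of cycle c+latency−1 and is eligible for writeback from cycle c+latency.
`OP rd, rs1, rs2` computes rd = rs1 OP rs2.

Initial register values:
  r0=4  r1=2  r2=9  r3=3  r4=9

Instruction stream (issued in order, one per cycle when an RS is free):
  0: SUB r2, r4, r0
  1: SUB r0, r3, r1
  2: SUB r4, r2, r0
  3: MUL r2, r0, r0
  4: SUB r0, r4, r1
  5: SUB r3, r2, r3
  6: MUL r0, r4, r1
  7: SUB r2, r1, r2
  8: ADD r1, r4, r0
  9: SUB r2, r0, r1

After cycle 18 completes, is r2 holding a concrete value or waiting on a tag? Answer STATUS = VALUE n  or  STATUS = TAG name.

STATUS = TAG Add2

cycle 1: issue SUB r2<-Add1 // r0:4,r1:2,r2:Add1,r3:3,r4:9
cycle 2: issue SUB r0<-Add2 // r0:Add2,r1:2,r2:Add1,r3:3,r4:9
cycle 3: stall // r0:Add2,r1:2,r2:Add1,r3:3,r4:9
cycle 4: CDB Add1=5; issue SUB r4<-Add1 // r0:Add2,r1:2,r2:5,r3:3,r4:Add1
cycle 5: CDB Add2=1; issue MUL r2<-Mul1 // r0:1,r1:2,r2:Mul1,r3:3,r4:Add1
cycle 6: issue SUB r0<-Add2 // r0:Add2,r1:2,r2:Mul1,r3:3,r4:Add1
cycle 7: stall // r0:Add2,r1:2,r2:Mul1,r3:3,r4:Add1
cycle 8: CDB Add1=4; issue SUB r3<-Add1 // r0:Add2,r1:2,r2:Mul1,r3:Add1,r4:4
cycle 9: CDB Mul1=1; issue MUL r0<-Mul1 // r0:Mul1,r1:2,r2:1,r3:Add1,r4:4
cycle 10: stall // r0:Mul1,r1:2,r2:1,r3:Add1,r4:4
cycle 11: CDB Add2=2; issue SUB r2<-Add2 // r0:Mul1,r1:2,r2:Add2,r3:Add1,r4:4
cycle 12: CDB Add1=-2; issue ADD r1<-Add1 // r0:Mul1,r1:Add1,r2:Add2,r3:-2,r4:4
cycle 13: CDB Mul1=8; stall // r0:8,r1:Add1,r2:Add2,r3:-2,r4:4
cycle 14: CDB Add2=1; issue SUB r2<-Add2 // r0:8,r1:Add1,r2:Add2,r3:-2,r4:4
cycle 15: - // r0:8,r1:Add1,r2:Add2,r3:-2,r4:4
cycle 16: CDB Add1=12 // r0:8,r1:12,r2:Add2,r3:-2,r4:4
cycle 17: - // r0:8,r1:12,r2:Add2,r3:-2,r4:4
cycle 18: - // r0:8,r1:12,r2:Add2,r3:-2,r4:4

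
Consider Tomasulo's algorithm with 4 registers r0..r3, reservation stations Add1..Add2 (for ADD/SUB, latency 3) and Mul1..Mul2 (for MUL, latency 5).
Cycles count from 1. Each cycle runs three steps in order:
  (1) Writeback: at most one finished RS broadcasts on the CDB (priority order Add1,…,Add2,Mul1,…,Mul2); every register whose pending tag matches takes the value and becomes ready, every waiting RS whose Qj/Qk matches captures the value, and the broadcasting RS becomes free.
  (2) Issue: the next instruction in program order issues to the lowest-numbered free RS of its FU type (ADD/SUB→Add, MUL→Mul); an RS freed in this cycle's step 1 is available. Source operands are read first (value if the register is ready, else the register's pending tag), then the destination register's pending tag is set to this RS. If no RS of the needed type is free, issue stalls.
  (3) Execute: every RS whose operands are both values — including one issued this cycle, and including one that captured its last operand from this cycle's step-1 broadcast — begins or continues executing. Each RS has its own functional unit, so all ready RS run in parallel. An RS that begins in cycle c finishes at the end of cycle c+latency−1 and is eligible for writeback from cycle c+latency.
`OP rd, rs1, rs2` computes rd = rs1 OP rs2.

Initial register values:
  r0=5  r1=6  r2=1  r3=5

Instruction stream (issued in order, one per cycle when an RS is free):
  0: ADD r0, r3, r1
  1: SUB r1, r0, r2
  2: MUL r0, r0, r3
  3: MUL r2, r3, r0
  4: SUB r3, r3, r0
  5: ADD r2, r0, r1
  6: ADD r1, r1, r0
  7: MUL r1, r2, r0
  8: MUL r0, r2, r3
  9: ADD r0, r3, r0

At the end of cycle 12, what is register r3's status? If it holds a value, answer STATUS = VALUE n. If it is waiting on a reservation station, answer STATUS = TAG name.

STATUS = VALUE -50

c1: issue ADD r0<-Add1 | r0:Add1,r1:6,r2:1,r3:5
c2: issue SUB r1<-Add2 | r0:Add1,r1:Add2,r2:1,r3:5
c3: issue MUL r0<-Mul1 | r0:Mul1,r1:Add2,r2:1,r3:5
c4: CDB Add1=11; issue MUL r2<-Mul2 | r0:Mul1,r1:Add2,r2:Mul2,r3:5
c5: issue SUB r3<-Add1 | r0:Mul1,r1:Add2,r2:Mul2,r3:Add1
c6: stall | r0:Mul1,r1:Add2,r2:Mul2,r3:Add1
c7: CDB Add2=10; issue ADD r2<-Add2 | r0:Mul1,r1:10,r2:Add2,r3:Add1
c8: stall | r0:Mul1,r1:10,r2:Add2,r3:Add1
c9: CDB Mul1=55; stall | r0:55,r1:10,r2:Add2,r3:Add1
c10: stall | r0:55,r1:10,r2:Add2,r3:Add1
c11: stall | r0:55,r1:10,r2:Add2,r3:Add1
c12: CDB Add1=-50; issue ADD r1<-Add1 | r0:55,r1:Add1,r2:Add2,r3:-50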